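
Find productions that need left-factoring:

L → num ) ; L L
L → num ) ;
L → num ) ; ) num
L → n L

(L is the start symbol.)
Yes, L has productions with common prefix 'num ) ;'

Left-factoring is needed when two productions for the same non-terminal
share a common prefix on the right-hand side.

Productions for L:
  L → num ) ; L L
  L → num ) ;
  L → num ) ; ) num
  L → n L

Found common prefix 'num ) ;' in productions for L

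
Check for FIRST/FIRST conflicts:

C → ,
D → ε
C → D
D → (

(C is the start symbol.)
A FIRST/FIRST conflict occurs when two productions N → α and N → β for the same non-terminal have FIRST(α) ∩ FIRST(β) ≠ ∅ (with ε ∈ FIRST of a nullable right-hand side, so two nullable alternatives also conflict).

FIRST sets of the non-terminals at (or reachable through a nullable prefix from) the front of some alternative:
  FIRST(D) = { '(', ε }

Productions for C:
  C → ,: FIRST = { ',' }
  C → D: FIRST = { '(', ε }
Productions for D:
  D → ε: FIRST = { ε }
  D → (: FIRST = { '(' }

All alternatives of each non-terminal have pairwise disjoint FIRST sets.

Answer: No FIRST/FIRST conflicts.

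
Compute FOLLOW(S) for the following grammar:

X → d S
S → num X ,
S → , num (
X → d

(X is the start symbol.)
{ $, ',' }

In X → d S: S is at the end, add FOLLOW(X)

The FOLLOW sets referred to above (computed the same way, to a fixed point):
  FOLLOW(X) = { $, ',' }

Taking the union: FOLLOW(S) = { $, ',' }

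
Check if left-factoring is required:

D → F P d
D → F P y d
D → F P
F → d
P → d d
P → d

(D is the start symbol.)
Left-factoring is needed when two productions for the same non-terminal
share a common prefix on the right-hand side.

Productions for D:
  D → F P d
  D → F P y d
  D → F P
Productions for P:
  P → d d
  P → d

Found common prefix 'F P' in productions for D
Found common prefix 'd' in productions for P

Answer: Yes, D has productions with common prefix 'F P'; P has productions with common prefix 'd'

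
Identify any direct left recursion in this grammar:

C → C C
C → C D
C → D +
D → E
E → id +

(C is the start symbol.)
Yes, C is left-recursive

Direct left recursion occurs when N → N α for some non-terminal N (the right-hand side begins with the left-hand side itself).

C → C C: LEFT RECURSIVE (starts with C)
C → C D: LEFT RECURSIVE (starts with C)
C → D +: starts with D
D → E: starts with E
E → id +: starts with id

The grammar has direct left recursion on: C.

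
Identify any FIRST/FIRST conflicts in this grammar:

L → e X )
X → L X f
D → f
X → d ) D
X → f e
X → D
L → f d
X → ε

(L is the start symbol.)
Yes. X → L X f / X → f e on { 'f' }; X → L X f / X → D on { 'f' }; X → f e / X → D on { 'f' }

FIRST sets of the non-terminals at (or reachable through a nullable prefix from) the front of some alternative:
  FIRST(L) = { 'e', 'f' }
  FIRST(D) = { 'f' }

Productions for L:
  L → e X ): FIRST = { 'e' }
  L → f d: FIRST = { 'f' }
Productions for X:
  X → L X f: FIRST = { 'e', 'f' }
  X → d ) D: FIRST = { 'd' }
  X → f e: FIRST = { 'f' }
  X → D: FIRST = { 'f' }
  X → ε: FIRST = { ε }
D has only one production, so no FIRST/FIRST conflict is possible there.

Conflict for X: X → L X f and X → f e
  Overlap: { 'f' }
Conflict for X: X → L X f and X → D
  Overlap: { 'f' }
Conflict for X: X → f e and X → D
  Overlap: { 'f' }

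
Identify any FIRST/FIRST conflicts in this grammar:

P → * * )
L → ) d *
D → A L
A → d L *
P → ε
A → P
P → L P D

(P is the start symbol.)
No FIRST/FIRST conflicts.

A FIRST/FIRST conflict occurs when two productions N → α and N → β for the same non-terminal have FIRST(α) ∩ FIRST(β) ≠ ∅ (with ε ∈ FIRST of a nullable right-hand side, so two nullable alternatives also conflict).

FIRST sets of the non-terminals at (or reachable through a nullable prefix from) the front of some alternative:
  FIRST(L) = { ')' }
  FIRST(P) = { ')', '*', ε }

Productions for P:
  P → * * ): FIRST = { '*' }
  P → ε: FIRST = { ε }
  P → L P D: FIRST = { ')' }
Productions for A:
  A → d L *: FIRST = { 'd' }
  A → P: FIRST = { ')', '*', ε }
L, D have only one production, so no FIRST/FIRST conflict is possible there.

All alternatives of each non-terminal have pairwise disjoint FIRST sets.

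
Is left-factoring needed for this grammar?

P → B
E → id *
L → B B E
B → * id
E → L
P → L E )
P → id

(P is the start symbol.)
Left-factoring is needed when two productions for the same non-terminal
share a common prefix on the right-hand side.

Productions for P:
  P → B
  P → L E )
  P → id
Productions for E:
  E → id *
  E → L

No common prefixes found.

Answer: No, left-factoring is not needed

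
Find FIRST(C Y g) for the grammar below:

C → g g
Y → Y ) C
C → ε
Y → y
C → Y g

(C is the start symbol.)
{ 'g', 'y' }

FIRST sets of the non-terminals involved (from the grammar, by fixed-point iteration):
  FIRST(C) = { 'g', 'y', ε }
  FIRST(Y) = { 'y' }

To compute FIRST(C Y g), process the symbols left to right:
Symbol C is a non-terminal. Add FIRST(C) \ {ε} = { 'g', 'y' }
C is nullable (ε ∈ FIRST(C)), continue to the next symbol.
Symbol Y is a non-terminal. Add FIRST(Y) \ {ε} = { 'y' }
Y is not nullable (ε ∉ FIRST(Y)), so stop here.
FIRST(C Y g) = { 'g', 'y' }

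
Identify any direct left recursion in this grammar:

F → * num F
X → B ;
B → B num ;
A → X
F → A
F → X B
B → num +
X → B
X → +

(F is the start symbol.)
Direct left recursion occurs when N → N α for some non-terminal N (the right-hand side begins with the left-hand side itself).

F → * num F: starts with '*'
X → B ;: starts with B
B → B num ;: LEFT RECURSIVE (starts with B)
A → X: starts with X
F → A: starts with A
F → X B: starts with X
B → num +: starts with num
X → B: starts with B
X → +: starts with '+'

The grammar has direct left recursion on: B.

Answer: Yes, B is left-recursive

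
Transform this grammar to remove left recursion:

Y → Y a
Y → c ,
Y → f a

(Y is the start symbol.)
Y → c , Y'
Y → f a Y'
Y' → a Y'
Y' → ε

Y is directly left-recursive. The standard transformation for
  A → A α₁ | ... | A α_m | β₁ | ... | β_n
is
  A  → β₁ A' | ... | β_n A'
  A' → α₁ A' | ... | α_m A' | ε

Y → c , becomes Y → c , Y'
Y → f a becomes Y → f a Y'
Y → Y a becomes Y' → a Y'
Add Y' → ε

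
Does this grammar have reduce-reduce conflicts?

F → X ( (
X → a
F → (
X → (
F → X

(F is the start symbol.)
Augment with F' → F and build the canonical LR(0) collection (I0 = CLOSURE({[F' → . F]}), then GOTO on every symbol after a dot until no new states appear). It has 7 states:
  I0: { [F → . (], [F → . X ( (], [F → . X], [F' → . F], [X → . (], [X → . a] }  — shift
  I1: { [F → ( .], [X → ( .] }  — 2 reduces
  I2: { [F' → F .] }  — accept
  I3: { [F → X . ( (], [F → X .] }  — shift, reduce
  I4: { [X → a .] }  — reduce
  I5: { [F → X ( . (] }  — shift
  I6: { [F → X ( ( .] }  — reduce

I1 contains complete items [F → ( .], [X → ( .] — reduce-reduce conflict.

Answer: Yes — I1: [F → ( .] vs [X → ( .]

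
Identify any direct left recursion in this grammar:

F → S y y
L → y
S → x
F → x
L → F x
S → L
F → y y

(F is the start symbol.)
No direct left recursion

Direct left recursion occurs when N → N α for some non-terminal N (the right-hand side begins with the left-hand side itself).

F → S y y: starts with S
L → y: starts with y
S → x: starts with x
F → x: starts with x
L → F x: starts with F
S → L: starts with L
F → y y: starts with y

No direct left recursion found.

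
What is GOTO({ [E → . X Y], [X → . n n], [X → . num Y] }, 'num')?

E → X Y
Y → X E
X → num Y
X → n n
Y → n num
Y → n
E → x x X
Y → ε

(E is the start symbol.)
{ [X → . n n], [X → . num Y], [X → num . Y], [Y → . X E], [Y → . n num], [Y → . n], [Y → .] }

GOTO(I, 'num') = CLOSURE({ [A → αX.β] : [A → α.Xβ] ∈ I, X = 'num' })

Items with dot before 'num', with the dot advanced:
  [X → . num Y] → [X → num . Y]
Closure of the advanced items:
  [X → num . Y] has the dot before Y: add [Y → . X E], [Y → . n num], [Y → . n], [Y → .]
  [Y → . X E] has the dot before X: add [X → . num Y], [X → . n n]

GOTO = { [X → . n n], [X → . num Y], [X → num . Y], [Y → . X E], [Y → . n num], [Y → . n], [Y → .] }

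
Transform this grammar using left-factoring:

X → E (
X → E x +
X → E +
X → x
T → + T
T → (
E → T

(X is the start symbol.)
X → E X'
X' → (
X' → x +
X' → +
X → x
T → + T
T → (
E → T

Left-factoring transforms A → αβ₁ | αβ₂ into A → αA' and A' → β₁ | β₂
(α is the longest common prefix among the alternatives). Repeat until
no nonterminal has two alternatives with a common prefix.

Round 1: X has alternatives sharing prefix 'E'. Introduce X': X → E X'
  Add: X' → (
  Add: X' → x +
  Add: X' → +

No remaining common prefixes — done.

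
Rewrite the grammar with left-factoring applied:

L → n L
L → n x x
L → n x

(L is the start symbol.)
Left-factoring transforms A → αβ₁ | αβ₂ into A → αA' and A' → β₁ | β₂
(α is the longest common prefix among the alternatives). Repeat until
no nonterminal has two alternatives with a common prefix.

Round 1: L has alternatives sharing prefix 'n'. Introduce L': L → n L'
  Add: L' → L
  Add: L' → x x
  Add: L' → x

Round 2: L' has alternatives sharing prefix 'x'. Introduce L'': L' → x L''
  Add: L'' → x
  Add: L'' → ε

No remaining common prefixes — done.

Resulting grammar:
L → n L'
L' → L
L' → x L''
L'' → x
L'' → ε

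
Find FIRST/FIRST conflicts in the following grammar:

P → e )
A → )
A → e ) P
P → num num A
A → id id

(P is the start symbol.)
Productions for P:
  P → e ): FIRST = { 'e' }
  P → num num A: FIRST = { 'num' }
Productions for A:
  A → ): FIRST = { ')' }
  A → e ) P: FIRST = { 'e' }
  A → id id: FIRST = { 'id' }

All alternatives of each non-terminal have pairwise disjoint FIRST sets.

Answer: No FIRST/FIRST conflicts.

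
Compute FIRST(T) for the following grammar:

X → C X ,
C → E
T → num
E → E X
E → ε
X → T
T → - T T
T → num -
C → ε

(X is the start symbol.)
{ '-', 'num' }

From T → num:
  - num is a terminal: add 'num' and stop
From T → - T T:
  - '-' is a terminal: add '-' and stop
From T → num -:
  - num is a terminal: add 'num' and stop

Collecting: FIRST(T) = { '-', 'num' }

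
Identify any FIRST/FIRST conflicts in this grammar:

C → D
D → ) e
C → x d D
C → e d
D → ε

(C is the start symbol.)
A FIRST/FIRST conflict occurs when two productions N → α and N → β for the same non-terminal have FIRST(α) ∩ FIRST(β) ≠ ∅ (with ε ∈ FIRST of a nullable right-hand side, so two nullable alternatives also conflict).

FIRST sets of the non-terminals at (or reachable through a nullable prefix from) the front of some alternative:
  FIRST(D) = { ')', ε }

Productions for C:
  C → D: FIRST = { ')', ε }
  C → x d D: FIRST = { 'x' }
  C → e d: FIRST = { 'e' }
Productions for D:
  D → ) e: FIRST = { ')' }
  D → ε: FIRST = { ε }

All alternatives of each non-terminal have pairwise disjoint FIRST sets.

Answer: No FIRST/FIRST conflicts.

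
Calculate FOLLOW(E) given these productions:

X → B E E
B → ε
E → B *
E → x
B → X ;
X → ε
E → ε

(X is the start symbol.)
To compute FOLLOW(E), find every occurrence of E on a right-hand side N → α E β: add FIRST(β) \ {ε}, and if β is empty or nullable also add FOLLOW(N). Iterate to a fixed point.

In X → B E E: E is followed by E, add FIRST(E) \ {ε} = { '*', ';', 'x' }
  E is nullable, so also add FOLLOW(X)
In X → B E E: E is at the end, add FOLLOW(X)

The FOLLOW sets referred to above (computed the same way, to a fixed point):
  FOLLOW(X) = { $, ';' }

Taking the union: FOLLOW(E) = { $, '*', ';', 'x' }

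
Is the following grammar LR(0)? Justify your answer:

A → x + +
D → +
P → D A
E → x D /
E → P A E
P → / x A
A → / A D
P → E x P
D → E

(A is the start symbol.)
Augment with A' → A and build the canonical LR(0) collection (I0 = CLOSURE({[A' → . A]}), then GOTO on every symbol after a dot until no new states appear). It has 23 states:
  I0: { [A → . / A D], [A → . x + +], [A' → . A] }  — shift
  I1: { [A → . / A D], [A → . x + +], [A → / . A D] }  — shift
  I2: { [A' → A .] }  — accept
  I3: { [A → x . + +] }  — shift
  I4: { [A → x + . +] }  — shift
  I5: { [A → x + + .] }  — reduce
  I6: { [A → / A . D], [D → . +], [D → . E], [E → . P A E], [E → . x D /], [P → . / x A], [P → . D A], [P → . E x P] }  — shift
  I7: { [D → + .] }  — reduce
  I8: { [P → / . x A] }  — shift
  I9: { [A → . / A D], [A → . x + +], [A → / A D .], [P → D . A] }  — shift, reduce
  I10: { [D → E .], [P → E . x P] }  — shift, reduce
  I11: { [A → . / A D], [A → . x + +], [E → P . A E] }  — shift
  I12: { [D → . +], [D → . E], [E → . P A E], [E → . x D /], [E → x . D /], [P → . / x A], [P → . D A], [P → . E x P] }  — shift
  I13: { [A → . / A D], [A → . x + +], [E → x D . /], [P → D . A] }  — shift
  I14: { [A → . / A D], [A → . x + +], [A → / . A D], [E → x D / .] }  — shift, reduce
  I15: { [P → D A .] }  — reduce
  I16: { [D → . +], [D → . E], [E → . P A E], [E → . x D /], [E → P A . E], [P → . / x A], [P → . D A], [P → . E x P] }  — shift
  I17: { [A → . / A D], [A → . x + +], [P → D . A] }  — shift
  I18: { [D → E .], [E → P A E .], [P → E . x P] }  — shift, 2 reduces
  I19: { [D → . +], [D → . E], [E → . P A E], [E → . x D /], [P → . / x A], [P → . D A], [P → . E x P], [P → E x . P] }  — shift
  I20: { [A → . / A D], [A → . x + +], [E → P . A E], [P → E x P .] }  — shift, reduce
  I21: { [A → . / A D], [A → . x + +], [P → / x . A] }  — shift
  I22: { [P → / x A .] }  — reduce

Conflict in state I9:
  Shift-reduce conflict between [A → / A D .] and [A → . / A D]
So the grammar is NOT LR(0).

Answer: No. Shift-reduce conflict between [A → / A D .] and [A → . / A D]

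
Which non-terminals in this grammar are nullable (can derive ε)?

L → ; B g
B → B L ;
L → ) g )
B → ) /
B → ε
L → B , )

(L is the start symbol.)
ε-productions: B → ε
So B is immediately nullable.
No further non-terminal can be added: every production for the remaining non-terminals contains a terminal or a non-nullable non-terminal.
Nullable = { 'B' }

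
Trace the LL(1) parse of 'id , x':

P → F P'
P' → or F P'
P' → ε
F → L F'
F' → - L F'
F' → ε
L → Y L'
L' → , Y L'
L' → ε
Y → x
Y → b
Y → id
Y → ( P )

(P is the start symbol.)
Stack is shown with the top on the left.

Stack           Input     Action
--------------------------------
P $             id , x $  output P → F P'
F P' $          id , x $  output F → L F'
L F' P' $       id , x $  output L → Y L'
Y L' F' P' $    id , x $  output Y → id
id L' F' P' $   id , x $  match 'id'
L' F' P' $      , x $     output L' → , Y L'
, Y L' F' P' $  , x $     match ','
Y L' F' P' $    x $       output Y → x
x L' F' P' $    x $       match 'x'
L' F' P' $      $         output L' → ε
F' P' $         $         output F' → ε
P' $            $         output P' → ε
$               $         accept

The string is accepted.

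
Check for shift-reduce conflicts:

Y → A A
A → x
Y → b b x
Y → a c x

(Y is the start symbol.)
Augment with Y' → Y and build the canonical LR(0) collection (I0 = CLOSURE({[Y' → . Y]}), then GOTO on every symbol after a dot until no new states appear). It has 11 states:
  I0: { [A → . x], [Y → . A A], [Y → . a c x], [Y → . b b x], [Y' → . Y] }  — shift
  I1: { [A → . x], [Y → A . A] }  — shift
  I2: { [Y' → Y .] }  — accept
  I3: { [Y → a . c x] }  — shift
  I4: { [Y → b . b x] }  — shift
  I5: { [A → x .] }  — reduce
  I6: { [Y → b b . x] }  — shift
  I7: { [Y → b b x .] }  — reduce
  I8: { [Y → a c . x] }  — shift
  I9: { [Y → a c x .] }  — reduce
  I10: { [Y → A A .] }  — reduce

No state contains both a complete item and a shift item.

Answer: No shift-reduce conflicts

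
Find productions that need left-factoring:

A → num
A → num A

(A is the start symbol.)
Yes, A has productions with common prefix 'num'

Left-factoring is needed when two productions for the same non-terminal
share a common prefix on the right-hand side.

Productions for A:
  A → num
  A → num A

Found common prefix 'num' in productions for A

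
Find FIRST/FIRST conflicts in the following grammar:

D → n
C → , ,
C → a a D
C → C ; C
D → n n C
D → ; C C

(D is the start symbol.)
A FIRST/FIRST conflict occurs when two productions N → α and N → β for the same non-terminal have FIRST(α) ∩ FIRST(β) ≠ ∅ (with ε ∈ FIRST of a nullable right-hand side, so two nullable alternatives also conflict).

FIRST sets of the non-terminals at (or reachable through a nullable prefix from) the front of some alternative:
  FIRST(C) = { ',', 'a' }

Productions for D:
  D → n: FIRST = { 'n' }
  D → n n C: FIRST = { 'n' }
  D → ; C C: FIRST = { ';' }
Productions for C:
  C → , ,: FIRST = { ',' }
  C → a a D: FIRST = { 'a' }
  C → C ; C: FIRST = { ',', 'a' }

Conflict for D: D → n and D → n n C
  Overlap: { 'n' }
Conflict for C: C → , , and C → C ; C
  Overlap: { ',' }
Conflict for C: C → a a D and C → C ; C
  Overlap: { 'a' }

Answer: Yes. D → n / D → n n C on { 'n' }; C → ',' ',' / C → C ';' C on { ',' }; C → a a D / C → C ';' C on { 'a' }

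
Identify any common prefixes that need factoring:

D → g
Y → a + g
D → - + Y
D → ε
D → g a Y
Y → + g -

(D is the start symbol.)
Left-factoring is needed when two productions for the same non-terminal
share a common prefix on the right-hand side.

Productions for D:
  D → g
  D → - + Y
  D → ε
  D → g a Y
Productions for Y:
  Y → a + g
  Y → + g -

Found common prefix 'g' in productions for D

Answer: Yes, D has productions with common prefix 'g'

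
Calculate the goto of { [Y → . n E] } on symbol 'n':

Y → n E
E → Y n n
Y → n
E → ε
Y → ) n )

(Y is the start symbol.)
{ [E → . Y n n], [E → .], [Y → . ) n )], [Y → . n E], [Y → . n], [Y → n . E] }

GOTO(I, 'n') = CLOSURE({ [A → αX.β] : [A → α.Xβ] ∈ I, X = 'n' })

Items with dot before 'n', with the dot advanced:
  [Y → . n E] → [Y → n . E]
Closure of the advanced items:
  [Y → n . E] has the dot before E: add [E → . Y n n], [E → .]
  [E → . Y n n] has the dot before Y: add [Y → . n E], [Y → . n], [Y → . ) n )]

GOTO = { [E → . Y n n], [E → .], [Y → . ) n )], [Y → . n E], [Y → . n], [Y → n . E] }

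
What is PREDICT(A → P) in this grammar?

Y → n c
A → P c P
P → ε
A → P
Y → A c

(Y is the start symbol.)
PREDICT(A → P) = (FIRST(RHS) \ {ε}) ∪ (FOLLOW(A) if ε ∈ FIRST(RHS), i.e. RHS ⇒* ε)
FIRST(P) = { ε }
FIRST(P) = { ε }
ε ∈ FIRST(P) (the right-hand side is nullable), so add FOLLOW(A) = { 'c' }
PREDICT(A → P) = { 'c' }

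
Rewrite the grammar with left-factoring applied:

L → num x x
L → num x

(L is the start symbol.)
Left-factoring transforms A → αβ₁ | αβ₂ into A → αA' and A' → β₁ | β₂
(α is the longest common prefix among the alternatives). Repeat until
no nonterminal has two alternatives with a common prefix.

Round 1: L has alternatives sharing prefix 'num x'. Introduce L': L → num x L'
  Add: L' → x
  Add: L' → ε

No remaining common prefixes — done.

Resulting grammar:
L → num x L'
L' → x
L' → ε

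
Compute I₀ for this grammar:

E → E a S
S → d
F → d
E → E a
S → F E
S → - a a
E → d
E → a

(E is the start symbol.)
First, augment the grammar with E' → E
I₀ = CLOSURE({ [E' → . E] }):
  [E' → . E] has the dot before E: add [E → . E a S], [E → . E a], [E → . d], [E → . a]
No further items can be added.

I₀ = { [E → . E a S], [E → . E a], [E → . a], [E → . d], [E' → . E] }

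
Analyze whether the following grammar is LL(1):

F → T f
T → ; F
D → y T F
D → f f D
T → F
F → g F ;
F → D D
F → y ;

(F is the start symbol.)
A grammar is LL(1) if for each non-terminal N with multiple productions, the predict sets of those productions are pairwise disjoint, where PREDICT(N → α) = (FIRST(α) \ {ε}) ∪ (FOLLOW(N) if α ⇒* ε).

Relevant sets:
  FIRST(T) = { ';', 'f', 'g', 'y' }
  FIRST(D) = { 'f', 'y' }
  FIRST(F) = { ';', 'f', 'g', 'y' }

For F:
  PREDICT(F → T f) = { ';', 'f', 'g', 'y' }
  PREDICT(F → g F ';') = { 'g' }
  PREDICT(F → D D) = { 'f', 'y' }
  PREDICT(F → y ';') = { 'y' }
For T:
  PREDICT(T → ';' F) = { ';' }
  PREDICT(T → F) = { ';', 'f', 'g', 'y' }
For D:
  PREDICT(D → y T F) = { 'y' }
  PREDICT(D → f f D) = { 'f' }

Conflict found: Predict set conflict for F: { 'g' }
The grammar is NOT LL(1).

Answer: No. Predict set conflict for F: { 'g' }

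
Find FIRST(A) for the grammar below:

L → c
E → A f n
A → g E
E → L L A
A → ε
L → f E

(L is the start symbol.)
{ 'g', ε }

From A → g E:
  - g is a terminal: add 'g' and stop
From A → ε:
  - ε-production, so ε ∈ FIRST(A)

Collecting: FIRST(A) = { 'g', ε }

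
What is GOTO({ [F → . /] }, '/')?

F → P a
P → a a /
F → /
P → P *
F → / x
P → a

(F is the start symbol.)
{ [F → / .] }

GOTO(I, '/') = CLOSURE({ [A → αX.β] : [A → α.Xβ] ∈ I, X = '/' })

Items with dot before '/', with the dot advanced:
  [F → . /] → [F → / .]
Closure adds nothing (no advanced item has the dot before a non-terminal).

GOTO = { [F → / .] }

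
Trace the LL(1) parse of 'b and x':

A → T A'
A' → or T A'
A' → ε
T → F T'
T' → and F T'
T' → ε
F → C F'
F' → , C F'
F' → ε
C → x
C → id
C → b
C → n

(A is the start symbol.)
LL(1) parsing maintains a stack (initially the start symbol over $) and the input. At each step: if the stack top is a terminal, match it against the current input token; if it is a non-terminal N, replace it with the RHS of M[N, lookahead] (the unique production whose predict set contains the lookahead).

Stack is shown with the top on the left.

Stack          Input      Action
--------------------------------
A $            b and x $  output A → T A'
T A' $         b and x $  output T → F T'
F T' A' $      b and x $  output F → C F'
C F' T' A' $   b and x $  output C → b
b F' T' A' $   b and x $  match 'b'
F' T' A' $     and x $    output F' → ε
T' A' $        and x $    output T' → and F T'
and F T' A' $  and x $    match 'and'
F T' A' $      x $        output F → C F'
C F' T' A' $   x $        output C → x
x F' T' A' $   x $        match 'x'
F' T' A' $     $          output F' → ε
T' A' $        $          output T' → ε
A' $           $          output A' → ε
$              $          accept

The string is accepted.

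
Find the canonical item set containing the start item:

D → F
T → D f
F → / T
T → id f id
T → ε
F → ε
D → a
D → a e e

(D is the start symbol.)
First, augment the grammar with D' → D
I₀ = CLOSURE({ [D' → . D] }):
  [D' → . D] has the dot before D: add [D → . F], [D → . a], [D → . a e e]
  [D → . F] has the dot before F: add [F → . / T], [F → .]
No further items can be added.

I₀ = { [D → . F], [D → . a e e], [D → . a], [D' → . D], [F → . / T], [F → .] }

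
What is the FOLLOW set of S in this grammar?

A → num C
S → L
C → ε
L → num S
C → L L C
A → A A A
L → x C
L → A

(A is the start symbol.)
{ $, 'num', 'x' }

To compute FOLLOW(S), find every occurrence of S on a right-hand side N → α S β: add FIRST(β) \ {ε}, and if β is empty or nullable also add FOLLOW(N). Iterate to a fixed point.

In L → num S: S is at the end, add FOLLOW(L)

The FOLLOW sets referred to above (computed the same way, to a fixed point):
  FOLLOW(L) = { $, 'num', 'x' }

Taking the union: FOLLOW(S) = { $, 'num', 'x' }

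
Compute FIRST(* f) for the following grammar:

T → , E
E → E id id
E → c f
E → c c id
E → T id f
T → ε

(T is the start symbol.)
To compute FIRST(* f), process the symbols left to right:
Symbol * is a terminal. Add '*' and stop.
FIRST(* f) = { '*' }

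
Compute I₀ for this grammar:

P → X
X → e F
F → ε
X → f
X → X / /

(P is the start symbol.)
{ [P → . X], [P' → . P], [X → . X / /], [X → . e F], [X → . f] }

First, augment the grammar with P' → P
I₀ = CLOSURE({ [P' → . P] }):
  [P' → . P] has the dot before P: add [P → . X]
  [P → . X] has the dot before X: add [X → . e F], [X → . f], [X → . X / /]
No further items can be added.

I₀ = { [P → . X], [P' → . P], [X → . X / /], [X → . e F], [X → . f] }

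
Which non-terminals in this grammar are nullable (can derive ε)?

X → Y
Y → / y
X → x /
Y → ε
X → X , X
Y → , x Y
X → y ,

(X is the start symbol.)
{ 'X', 'Y' }

A non-terminal is nullable if it can derive ε (the empty string): either it has an ε-production, or it has a production whose right-hand side consists entirely of nullable non-terminals.

ε-productions: Y → ε
So Y is immediately nullable.
X → Y: every symbol on the right is nullable, so X is nullable too.
Every non-terminal is now nullable.
Nullable = { 'X', 'Y' }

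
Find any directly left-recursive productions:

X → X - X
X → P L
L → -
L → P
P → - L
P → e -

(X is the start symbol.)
X → X - X: LEFT RECURSIVE (starts with X)
X → P L: starts with P
L → -: starts with '-'
L → P: starts with P
P → - L: starts with '-'
P → e -: starts with e

The grammar has direct left recursion on: X.

Answer: Yes, X is left-recursive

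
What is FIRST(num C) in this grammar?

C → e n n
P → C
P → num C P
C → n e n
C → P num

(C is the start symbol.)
{ 'num' }

To compute FIRST(num C), process the symbols left to right:
Symbol num is a terminal. Add 'num' and stop.
FIRST(num C) = { 'num' }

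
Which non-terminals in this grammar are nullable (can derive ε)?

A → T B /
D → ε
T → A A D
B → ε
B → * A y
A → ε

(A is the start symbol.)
ε-productions: D → ε, B → ε, A → ε
So D, B, A are immediately nullable.
T → A A D: every symbol on the right is nullable, so T is nullable too.
Every non-terminal is now nullable.
Nullable = { 'A', 'B', 'D', 'T' }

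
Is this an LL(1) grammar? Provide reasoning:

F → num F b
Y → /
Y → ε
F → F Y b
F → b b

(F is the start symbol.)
No. Predict set conflict for F: { 'num' }

A grammar is LL(1) if for each non-terminal N with multiple productions, the predict sets of those productions are pairwise disjoint, where PREDICT(N → α) = (FIRST(α) \ {ε}) ∪ (FOLLOW(N) if α ⇒* ε).

Relevant sets:
  FIRST(F) = { 'b', 'num' }
  FOLLOW(Y) = { 'b' }

For F:
  PREDICT(F → num F b) = { 'num' }
  PREDICT(F → F Y b) = { 'b', 'num' }
  PREDICT(F → b b) = { 'b' }
For Y:
  PREDICT(Y → '/') = { '/' }
  PREDICT(Y → ε) = { 'b' }

Conflict found: Predict set conflict for F: { 'num' }
The grammar is NOT LL(1).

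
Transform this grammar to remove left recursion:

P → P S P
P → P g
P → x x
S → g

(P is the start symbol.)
P → x x P'
P' → S P P'
P' → g P'
P' → ε
S → g

P is directly left-recursive. The standard transformation for
  A → A α₁ | ... | A α_m | β₁ | ... | β_n
is
  A  → β₁ A' | ... | β_n A'
  A' → α₁ A' | ... | α_m A' | ε

P → x x becomes P → x x P'
P → P S P becomes P' → S P P'
P → P g becomes P' → g P'
Add P' → ε

Productions for other non-terminals are unchanged:
  S → g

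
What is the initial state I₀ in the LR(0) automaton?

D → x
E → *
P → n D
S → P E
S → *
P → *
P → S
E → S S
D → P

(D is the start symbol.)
{ [D → . P], [D → . x], [D' → . D], [P → . *], [P → . S], [P → . n D], [S → . *], [S → . P E] }

First, augment the grammar with D' → D
I₀ = CLOSURE({ [D' → . D] }):
  [D' → . D] has the dot before D: add [D → . x], [D → . P]
  [D → . P] has the dot before P: add [P → . n D], [P → . *], [P → . S]
  [P → . S] has the dot before S: add [S → . P E], [S → . *]
No further items can be added.

I₀ = { [D → . P], [D → . x], [D' → . D], [P → . *], [P → . S], [P → . n D], [S → . *], [S → . P E] }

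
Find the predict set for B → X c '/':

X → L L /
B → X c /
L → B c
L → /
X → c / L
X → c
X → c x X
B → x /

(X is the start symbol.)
PREDICT(B → X c '/') = (FIRST(RHS) \ {ε}) ∪ (FOLLOW(B) if ε ∈ FIRST(RHS), i.e. RHS ⇒* ε)
FIRST(X) = { '/', 'c', 'x' }
FIRST(X c '/') = { '/', 'c', 'x' }
ε ∉ FIRST(X c '/'), so FOLLOW(B) is not added.
PREDICT(B → X c '/') = { '/', 'c', 'x' }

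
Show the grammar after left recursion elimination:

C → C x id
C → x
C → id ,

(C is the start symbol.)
C is directly left-recursive. The standard transformation for
  A → A α₁ | ... | A α_m | β₁ | ... | β_n
is
  A  → β₁ A' | ... | β_n A'
  A' → α₁ A' | ... | α_m A' | ε

C → x becomes C → x C'
C → id , becomes C → id , C'
C → C x id becomes C' → x id C'
Add C' → ε

Resulting grammar:
C → x C'
C → id , C'
C' → x id C'
C' → ε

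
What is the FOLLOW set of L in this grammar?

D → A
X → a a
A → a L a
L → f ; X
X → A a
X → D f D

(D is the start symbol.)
{ 'a' }

To compute FOLLOW(L), find every occurrence of L on a right-hand side N → α L β: add FIRST(β) \ {ε}, and if β is empty or nullable also add FOLLOW(N). Iterate to a fixed point.

In A → a L a: L is followed by a, add FIRST(a) \ {ε} = { 'a' }

Taking the union: FOLLOW(L) = { 'a' }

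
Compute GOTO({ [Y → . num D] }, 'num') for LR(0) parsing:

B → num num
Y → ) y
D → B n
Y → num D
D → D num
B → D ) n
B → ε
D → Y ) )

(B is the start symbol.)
GOTO(I, 'num') = CLOSURE({ [A → αX.β] : [A → α.Xβ] ∈ I, X = 'num' })

Items with dot before 'num', with the dot advanced:
  [Y → . num D] → [Y → num . D]
Closure of the advanced items:
  [Y → num . D] has the dot before D: add [D → . B n], [D → . D num], [D → . Y ) )]
  [D → . B n] has the dot before B: add [B → . num num], [B → . D ) n], [B → .]
  [D → . Y ) )] has the dot before Y: add [Y → . ) y], [Y → . num D]

GOTO = { [B → . D ) n], [B → . num num], [B → .], [D → . B n], [D → . D num], [D → . Y ) )], [Y → . ) y], [Y → . num D], [Y → num . D] }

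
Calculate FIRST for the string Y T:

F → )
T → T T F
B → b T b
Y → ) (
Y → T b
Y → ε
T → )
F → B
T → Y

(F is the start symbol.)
FIRST sets of the non-terminals involved (from the grammar, by fixed-point iteration):
  FIRST(Y) = { ')', 'b', ε }
  FIRST(T) = { ')', 'b', ε }

To compute FIRST(Y T), process the symbols left to right:
Symbol Y is a non-terminal. Add FIRST(Y) \ {ε} = { ')', 'b' }
Y is nullable (ε ∈ FIRST(Y)), continue to the next symbol.
Symbol T is a non-terminal. Add FIRST(T) \ {ε} = { ')', 'b' }
T is nullable (ε ∈ FIRST(T)), continue to the next symbol.
All symbols are nullable, so ε is in the result.
FIRST(Y T) = { ')', 'b', ε }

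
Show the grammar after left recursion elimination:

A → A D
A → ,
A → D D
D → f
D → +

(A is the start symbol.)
A is directly left-recursive. The standard transformation for
  A → A α₁ | ... | A α_m | β₁ | ... | β_n
is
  A  → β₁ A' | ... | β_n A'
  A' → α₁ A' | ... | α_m A' | ε

A → , becomes A → , A'
A → D D becomes A → D D A'
A → A D becomes A' → D A'
Add A' → ε

Productions for other non-terminals are unchanged:
  D → f
  D → +

Resulting grammar:
A → , A'
A → D D A'
A' → D A'
A' → ε
D → f
D → +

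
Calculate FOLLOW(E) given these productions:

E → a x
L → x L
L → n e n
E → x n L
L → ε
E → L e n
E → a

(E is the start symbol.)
{ $ }

To compute FOLLOW(E), find every occurrence of E on a right-hand side N → α E β: add FIRST(β) \ {ε}, and if β is empty or nullable also add FOLLOW(N). Iterate to a fixed point.

E is the start symbol, so $ ∈ FOLLOW(E).
E does not occur on any right-hand side.

Taking the union: FOLLOW(E) = { $ }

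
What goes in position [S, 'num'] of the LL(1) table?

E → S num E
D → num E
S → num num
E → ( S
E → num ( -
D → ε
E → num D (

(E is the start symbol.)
To find M[S, 'num'], we find productions for S where 'num' is in the predict set (PREDICT(N → α) = (FIRST(α) \ {ε}) ∪ (FOLLOW(N) if α ⇒* ε)).

S → num num: PREDICT = { 'num' }
  'num' is in predict set, so this production goes in M[S, 'num']

M[S, 'num'] = S → num num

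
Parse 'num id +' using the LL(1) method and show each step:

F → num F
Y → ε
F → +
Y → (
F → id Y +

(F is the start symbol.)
LL(1) parsing maintains a stack (initially the start symbol over $) and the input. At each step: if the stack top is a terminal, match it against the current input token; if it is a non-terminal N, replace it with the RHS of M[N, lookahead] (the unique production whose predict set contains the lookahead).

Stack is shown with the top on the left.

Stack     Input       Action
----------------------------
F $       num id + $  output F → num F
num F $   num id + $  match 'num'
F $       id + $      output F → id Y +
id Y + $  id + $      match 'id'
Y + $     + $         output Y → ε
+ $       + $         match '+'
$         $           accept

The string is accepted.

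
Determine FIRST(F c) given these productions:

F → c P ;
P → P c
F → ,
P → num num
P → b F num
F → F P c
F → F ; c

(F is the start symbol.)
{ ',', 'c' }

FIRST sets of the non-terminals involved (from the grammar, by fixed-point iteration):
  FIRST(F) = { ',', 'c' }

To compute FIRST(F c), process the symbols left to right:
Symbol F is a non-terminal. Add FIRST(F) \ {ε} = { ',', 'c' }
F is not nullable (ε ∉ FIRST(F)), so stop here.
FIRST(F c) = { ',', 'c' }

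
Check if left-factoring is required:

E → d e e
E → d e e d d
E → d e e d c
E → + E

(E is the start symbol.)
Yes, E has productions with common prefix 'd e e'

Left-factoring is needed when two productions for the same non-terminal
share a common prefix on the right-hand side.

Productions for E:
  E → d e e
  E → d e e d d
  E → d e e d c
  E → + E

Found common prefix 'd e e' in productions for E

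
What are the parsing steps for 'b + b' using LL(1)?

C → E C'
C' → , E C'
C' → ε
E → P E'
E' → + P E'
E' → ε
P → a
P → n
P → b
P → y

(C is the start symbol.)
Stack is shown with the top on the left.

Stack        Input    Action
----------------------------
C $          b + b $  output C → E C'
E C' $       b + b $  output E → P E'
P E' C' $    b + b $  output P → b
b E' C' $    b + b $  match 'b'
E' C' $      + b $    output E' → + P E'
+ P E' C' $  + b $    match '+'
P E' C' $    b $      output P → b
b E' C' $    b $      match 'b'
E' C' $      $        output E' → ε
C' $         $        output C' → ε
$            $        accept

The string is accepted.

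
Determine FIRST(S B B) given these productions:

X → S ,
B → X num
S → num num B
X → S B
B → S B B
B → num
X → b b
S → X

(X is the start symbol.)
FIRST sets of the non-terminals involved (from the grammar, by fixed-point iteration):
  FIRST(S) = { 'b', 'num' }

To compute FIRST(S B B), process the symbols left to right:
Symbol S is a non-terminal. Add FIRST(S) \ {ε} = { 'b', 'num' }
S is not nullable (ε ∉ FIRST(S)), so stop here.
FIRST(S B B) = { 'b', 'num' }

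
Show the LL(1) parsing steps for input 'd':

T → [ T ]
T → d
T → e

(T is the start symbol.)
LL(1) parsing maintains a stack (initially the start symbol over $) and the input. At each step: if the stack top is a terminal, match it against the current input token; if it is a non-terminal N, replace it with the RHS of M[N, lookahead] (the unique production whose predict set contains the lookahead).

Stack is shown with the top on the left.

Stack  Input  Action
--------------------
T $    d $    output T → d
d $    d $    match 'd'
$      $      accept

The string is accepted.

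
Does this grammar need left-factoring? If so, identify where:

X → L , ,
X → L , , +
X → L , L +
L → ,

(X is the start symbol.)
Left-factoring is needed when two productions for the same non-terminal
share a common prefix on the right-hand side.

Productions for X:
  X → L , ,
  X → L , , +
  X → L , L +

Found common prefix 'L ,' in productions for X

Answer: Yes, X has productions with common prefix 'L ,'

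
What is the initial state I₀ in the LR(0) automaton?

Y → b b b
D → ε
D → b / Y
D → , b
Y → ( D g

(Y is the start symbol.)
{ [Y → . ( D g], [Y → . b b b], [Y' → . Y] }

First, augment the grammar with Y' → Y
I₀ = CLOSURE({ [Y' → . Y] }):
  [Y' → . Y] has the dot before Y: add [Y → . b b b], [Y → . ( D g]
No further items can be added.

I₀ = { [Y → . ( D g], [Y → . b b b], [Y' → . Y] }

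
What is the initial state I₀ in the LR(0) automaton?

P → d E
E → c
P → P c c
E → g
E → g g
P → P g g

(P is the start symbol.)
First, augment the grammar with P' → P
I₀ = CLOSURE({ [P' → . P] }):
  [P' → . P] has the dot before P: add [P → . d E], [P → . P c c], [P → . P g g]
No further items can be added.

I₀ = { [P → . P c c], [P → . P g g], [P → . d E], [P' → . P] }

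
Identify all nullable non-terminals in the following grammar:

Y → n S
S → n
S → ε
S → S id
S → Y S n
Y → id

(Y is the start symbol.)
{ 'S' }

ε-productions: S → ε
So S is immediately nullable.
No further non-terminal can be added: every production for the remaining non-terminals contains a terminal or a non-nullable non-terminal.
Nullable = { 'S' }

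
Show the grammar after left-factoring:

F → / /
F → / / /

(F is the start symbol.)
F → / / F'
F' → ε
F' → /

Left-factoring transforms A → αβ₁ | αβ₂ into A → αA' and A' → β₁ | β₂
(α is the longest common prefix among the alternatives). Repeat until
no nonterminal has two alternatives with a common prefix.

Round 1: F has alternatives sharing prefix '/ /'. Introduce F': F → / / F'
  Add: F' → ε
  Add: F' → /

No remaining common prefixes — done.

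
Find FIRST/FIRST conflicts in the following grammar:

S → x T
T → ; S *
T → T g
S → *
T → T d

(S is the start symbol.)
A FIRST/FIRST conflict occurs when two productions N → α and N → β for the same non-terminal have FIRST(α) ∩ FIRST(β) ≠ ∅ (with ε ∈ FIRST of a nullable right-hand side, so two nullable alternatives also conflict).

FIRST sets of the non-terminals at (or reachable through a nullable prefix from) the front of some alternative:
  FIRST(T) = { ';' }

Productions for S:
  S → x T: FIRST = { 'x' }
  S → *: FIRST = { '*' }
Productions for T:
  T → ; S *: FIRST = { ';' }
  T → T g: FIRST = { ';' }
  T → T d: FIRST = { ';' }

Conflict for T: T → ; S * and T → T g
  Overlap: { ';' }
Conflict for T: T → ; S * and T → T d
  Overlap: { ';' }
Conflict for T: T → T g and T → T d
  Overlap: { ';' }

Answer: Yes. T → ';' S '*' / T → T g on { ';' }; T → ';' S '*' / T → T d on { ';' }; T → T g / T → T d on { ';' }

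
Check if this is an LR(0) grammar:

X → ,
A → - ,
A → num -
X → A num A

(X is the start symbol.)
Augment with X' → X and build the canonical LR(0) collection (I0 = CLOSURE({[X' → . X]}), then GOTO on every symbol after a dot until no new states appear). It has 10 states:
  I0: { [A → . - ,], [A → . num -], [X → . ,], [X → . A num A], [X' → . X] }  — shift
  I1: { [X → , .] }  — reduce
  I2: { [A → - . ,] }  — shift
  I3: { [X → A . num A] }  — shift
  I4: { [X' → X .] }  — accept
  I5: { [A → num . -] }  — shift
  I6: { [A → num - .] }  — reduce
  I7: { [A → . - ,], [A → . num -], [X → A num . A] }  — shift
  I8: { [X → A num A .] }  — reduce
  I9: { [A → - , .] }  — reduce

Every state is either a pure shift/goto state or contains exactly one complete item and nothing to shift — no conflicts. The grammar is LR(0).

Answer: Yes, the grammar is LR(0)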